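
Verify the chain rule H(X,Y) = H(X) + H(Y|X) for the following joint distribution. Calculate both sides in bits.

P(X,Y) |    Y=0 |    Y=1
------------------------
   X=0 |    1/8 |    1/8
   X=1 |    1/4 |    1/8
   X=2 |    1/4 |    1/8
H(X,Y) = 2.5000, H(X) = 1.5613, H(Y|X) = 0.9387 (all in bits)

Chain rule: H(X,Y) = H(X) + H(Y|X)

Left side — joint entropy directly:
H(X,Y) = -Σ p(x,y) log p(x,y) = 2.5000 bits

Right side — compute H(Y|X) from the conditional distributions:
P(X) = (1/4, 3/8, 3/8), so H(X) = 1.5613 bits
H(Y|X) = Σ_x P(X=x) · H(Y|X=x):
  P(Y|X=0) = (1/2, 1/2), H(Y|X=0) = 1.0000, weight P(X=0) = 1/4
  P(Y|X=1) = (2/3, 1/3), H(Y|X=1) = 0.9183, weight P(X=1) = 3/8
  P(Y|X=2) = (2/3, 1/3), H(Y|X=2) = 0.9183, weight P(X=2) = 3/8
H(Y|X) = 0.9387 bits

H(X) + H(Y|X) = 1.5613 + 0.9387 = 2.5000 bits

Both sides equal 2.5000 bits. ✓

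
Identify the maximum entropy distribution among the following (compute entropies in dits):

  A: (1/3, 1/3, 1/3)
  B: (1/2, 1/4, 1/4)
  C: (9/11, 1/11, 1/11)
A

For a discrete distribution over n outcomes, entropy is maximized by the uniform distribution.

Computing entropies:
H(A) = 0.4771 dits
H(B) = 0.4515 dits
H(C) = 0.2606 dits

The uniform distribution (where all probabilities equal 1/3) achieves the maximum entropy of log_10(3) = 0.4771 dits.

Distribution A has the highest entropy.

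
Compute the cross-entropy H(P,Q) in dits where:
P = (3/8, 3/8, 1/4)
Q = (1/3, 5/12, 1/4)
0.4720 dits

Cross-entropy: H(P,Q) = -Σ p(x) log q(x)

Alternatively: H(P,Q) = H(P) + D_KL(P||Q)
H(P) = 0.4700 dits
D_KL(P||Q) = 0.0020 dits

H(P,Q) = 0.4700 + 0.0020 = 0.4720 dits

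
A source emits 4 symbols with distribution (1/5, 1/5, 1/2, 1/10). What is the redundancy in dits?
0.0720 dits

Redundancy measures how far a source is from maximum entropy:
R = H_max - H(X)

Maximum entropy for 4 symbols: H_max = log_10(4) = 0.6021 dits
Actual entropy: H(X) = 0.5301 dits
Redundancy: R = 0.6021 - 0.5301 = 0.0720 dits

This redundancy represents potential for compression: the source could be compressed by 0.0720 dits per symbol.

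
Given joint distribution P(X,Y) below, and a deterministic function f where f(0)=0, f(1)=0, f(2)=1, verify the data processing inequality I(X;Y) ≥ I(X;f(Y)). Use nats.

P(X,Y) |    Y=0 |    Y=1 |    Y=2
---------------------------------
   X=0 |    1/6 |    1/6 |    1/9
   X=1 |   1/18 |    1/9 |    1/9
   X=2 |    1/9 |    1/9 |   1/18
I(X;Y) = 0.0223, I(X;f(Y)) = 0.0150, inequality holds: 0.0223 ≥ 0.0150

Data Processing Inequality: For any Markov chain X → Y → Z, we have I(X;Y) ≥ I(X;Z).

Here Z = f(Y) is a deterministic function of Y, forming X → Y → Z.

Original I(X;Y) = 0.0223 nats

After applying f:
P(X,Z) where Z=f(Y):
- P(X,Z=0) = P(X,Y=0) + P(X,Y=1)
- P(X,Z=1) = P(X,Y=2)

I(X;Z) = I(X;f(Y)) = 0.0150 nats

Verification: 0.0223 ≥ 0.0150 ✓

Information cannot be created by processing; the function f can only lose information about X.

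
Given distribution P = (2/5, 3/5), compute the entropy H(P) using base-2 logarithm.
0.9710 bits

Shannon entropy is H(X) = -Σ p(x) log p(x).

For P = (2/5, 3/5):
H = -2/5 × log_2(2/5) -3/5 × log_2(3/5)
H = 0.9710 bits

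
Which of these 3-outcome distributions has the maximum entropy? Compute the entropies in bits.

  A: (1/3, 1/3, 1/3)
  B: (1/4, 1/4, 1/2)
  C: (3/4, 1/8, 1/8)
A

For a discrete distribution over n outcomes, entropy is maximized by the uniform distribution.

Computing entropies:
H(A) = 1.5850 bits
H(B) = 1.5000 bits
H(C) = 1.0613 bits

The uniform distribution (where all probabilities equal 1/3) achieves the maximum entropy of log_2(3) = 1.5850 bits.

Distribution A has the highest entropy.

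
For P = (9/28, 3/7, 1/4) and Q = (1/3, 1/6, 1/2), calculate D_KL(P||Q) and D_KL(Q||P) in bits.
D_KL(P||Q) = 0.3171, D_KL(Q||P) = 0.2904

KL divergence is not symmetric: D_KL(P||Q) ≠ D_KL(Q||P) in general.

D_KL(P||Q) = 0.3171 bits
D_KL(Q||P) = 0.2904 bits

No, they are not equal!

This asymmetry is why KL divergence is not a true distance metric.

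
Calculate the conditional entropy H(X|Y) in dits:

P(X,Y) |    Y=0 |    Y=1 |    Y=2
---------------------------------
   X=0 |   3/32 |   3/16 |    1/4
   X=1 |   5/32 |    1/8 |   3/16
0.2929 dits

Using the chain rule: H(X|Y) = H(X,Y) - H(Y)

First, compute H(X,Y) = 0.7584 dits

Marginal P(Y) = (1/4, 5/16, 7/16)
H(Y) = 0.4654 dits

H(X|Y) = H(X,Y) - H(Y) = 0.7584 - 0.4654 = 0.2929 dits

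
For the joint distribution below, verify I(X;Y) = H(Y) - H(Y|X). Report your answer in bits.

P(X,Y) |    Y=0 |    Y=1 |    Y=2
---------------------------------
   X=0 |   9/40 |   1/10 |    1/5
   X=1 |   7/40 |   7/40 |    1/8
I(X;Y) = 0.0303 bits

Mutual information has multiple equivalent forms:
- I(X;Y) = H(X) - H(X|Y)
- I(X;Y) = H(Y) - H(Y|X)
- I(X;Y) = H(X) + H(Y) - H(X,Y)

Computing all quantities:
H(X) = 0.9982, H(Y) = 1.5679, H(X,Y) = 2.5359
H(X|Y) = 0.9679, H(Y|X) = 1.5377

Verification:
H(X) - H(X|Y) = 0.9982 - 0.9679 = 0.0303
H(Y) - H(Y|X) = 1.5679 - 1.5377 = 0.0303
H(X) + H(Y) - H(X,Y) = 0.9982 + 1.5679 - 2.5359 = 0.0303

All forms give I(X;Y) = 0.0303 bits. ✓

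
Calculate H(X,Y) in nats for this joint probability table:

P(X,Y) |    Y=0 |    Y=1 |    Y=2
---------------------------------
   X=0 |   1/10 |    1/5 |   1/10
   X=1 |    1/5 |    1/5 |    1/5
1.7481 nats

Joint entropy is H(X,Y) = -Σ_{x,y} p(x,y) log p(x,y).

Summing over all non-zero entries:
H(X,Y) = -[1/10·log_e(1/10) + 1/5·log_e(1/5) + 1/10·log_e(1/10) + 1/5·log_e(1/5) + 1/5·log_e(1/5) + 1/5·log_e(1/5)]
H(X,Y) = 1.7481 nats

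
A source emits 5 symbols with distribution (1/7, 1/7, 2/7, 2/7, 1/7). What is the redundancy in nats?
0.0596 nats

Redundancy measures how far a source is from maximum entropy:
R = H_max - H(X)

Maximum entropy for 5 symbols: H_max = log_e(5) = 1.6094 nats
Actual entropy: H(X) = 1.5498 nats
Redundancy: R = 1.6094 - 1.5498 = 0.0596 nats

This redundancy represents potential for compression: the source could be compressed by 0.0596 nats per symbol.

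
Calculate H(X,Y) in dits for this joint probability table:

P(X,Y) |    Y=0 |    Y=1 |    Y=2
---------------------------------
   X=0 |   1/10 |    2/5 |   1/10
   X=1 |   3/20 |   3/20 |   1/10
0.7063 dits

Joint entropy is H(X,Y) = -Σ_{x,y} p(x,y) log p(x,y).

Summing over all non-zero entries:
H(X,Y) = -[1/10·log_10(1/10) + 2/5·log_10(2/5) + 1/10·log_10(1/10) + 3/20·log_10(3/20) + 3/20·log_10(3/20) + 1/10·log_10(1/10)]
H(X,Y) = 0.7063 dits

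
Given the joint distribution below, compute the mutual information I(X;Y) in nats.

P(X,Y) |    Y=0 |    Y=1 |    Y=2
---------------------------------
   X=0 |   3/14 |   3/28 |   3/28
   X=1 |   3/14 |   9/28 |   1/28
0.0645 nats

Mutual information: I(X;Y) = H(X) + H(Y) - H(X,Y)

Marginals:
P(X) = (3/7, 4/7), H(X) = 0.6829 nats
P(Y) = (3/7, 3/7, 1/7), H(Y) = 1.0042 nats

Joint entropy: H(X,Y) = 1.6226 nats

I(X;Y) = 0.6829 + 1.0042 - 1.6226 = 0.0645 nats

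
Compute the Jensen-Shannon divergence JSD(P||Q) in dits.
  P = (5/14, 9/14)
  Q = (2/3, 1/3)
0.0212 dits

Jensen-Shannon divergence is:
JSD(P||Q) = 0.5 × D_KL(P||M) + 0.5 × D_KL(Q||M)
where M = 0.5 × (P + Q) is the mixture distribution.

M = 0.5 × (5/14, 9/14) + 0.5 × (2/3, 1/3) = (0.511905, 0.488095)

D_KL(P||M) = 0.0211 dits
D_KL(Q||M) = 0.0213 dits

JSD(P||Q) = 0.5 × 0.0211 + 0.5 × 0.0213 = 0.0212 dits

Unlike KL divergence, JSD is symmetric and bounded: 0 ≤ JSD ≤ log(2).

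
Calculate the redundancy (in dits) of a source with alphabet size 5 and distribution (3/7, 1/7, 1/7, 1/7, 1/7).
0.0584 dits

Redundancy measures how far a source is from maximum entropy:
R = H_max - H(X)

Maximum entropy for 5 symbols: H_max = log_10(5) = 0.6990 dits
Actual entropy: H(X) = 0.6406 dits
Redundancy: R = 0.6990 - 0.6406 = 0.0584 dits

This redundancy represents potential for compression: the source could be compressed by 0.0584 dits per symbol.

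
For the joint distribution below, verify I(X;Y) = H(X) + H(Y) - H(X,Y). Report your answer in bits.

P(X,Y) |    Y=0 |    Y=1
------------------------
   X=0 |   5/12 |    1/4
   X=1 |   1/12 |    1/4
I(X;Y) = 0.0933 bits

Mutual information has multiple equivalent forms:
- I(X;Y) = H(X) - H(X|Y)
- I(X;Y) = H(Y) - H(Y|X)
- I(X;Y) = H(X) + H(Y) - H(X,Y)

Computing all quantities:
H(X) = 0.9183, H(Y) = 1.0000, H(X,Y) = 1.8250
H(X|Y) = 0.8250, H(Y|X) = 0.9067

Verification:
H(X) - H(X|Y) = 0.9183 - 0.8250 = 0.0933
H(Y) - H(Y|X) = 1.0000 - 0.9067 = 0.0933
H(X) + H(Y) - H(X,Y) = 0.9183 + 1.0000 - 1.8250 = 0.0933

All forms give I(X;Y) = 0.0933 bits. ✓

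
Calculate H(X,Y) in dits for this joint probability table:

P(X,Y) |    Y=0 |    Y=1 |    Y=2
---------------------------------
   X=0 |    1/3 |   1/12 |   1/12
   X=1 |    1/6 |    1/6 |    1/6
0.7280 dits

Joint entropy is H(X,Y) = -Σ_{x,y} p(x,y) log p(x,y).

Summing over all non-zero entries:
H(X,Y) = -[1/3·log_10(1/3) + 1/12·log_10(1/12) + 1/12·log_10(1/12) + 1/6·log_10(1/6) + 1/6·log_10(1/6) + 1/6·log_10(1/6)]
H(X,Y) = 0.7280 dits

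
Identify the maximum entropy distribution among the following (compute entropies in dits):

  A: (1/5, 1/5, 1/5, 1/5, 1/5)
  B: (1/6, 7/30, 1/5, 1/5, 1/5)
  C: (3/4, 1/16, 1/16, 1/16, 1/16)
A

For a discrete distribution over n outcomes, entropy is maximized by the uniform distribution.

Computing entropies:
H(A) = 0.6990 dits
H(B) = 0.6965 dits
H(C) = 0.3947 dits

The uniform distribution (where all probabilities equal 1/5) achieves the maximum entropy of log_10(5) = 0.6990 dits.

Distribution A has the highest entropy.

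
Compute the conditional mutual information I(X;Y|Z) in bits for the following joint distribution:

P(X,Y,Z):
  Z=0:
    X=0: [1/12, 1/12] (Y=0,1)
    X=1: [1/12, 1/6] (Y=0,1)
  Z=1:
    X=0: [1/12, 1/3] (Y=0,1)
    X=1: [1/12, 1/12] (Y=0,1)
0.0443 bits

Conditional mutual information: I(X;Y|Z) = H(X|Z) + H(Y|Z) - H(X,Y|Z)

H(Z) = 0.9799
H(X,Z) = 1.8879 → H(X|Z) = 0.9080
H(Y,Z) = 1.8879 → H(Y|Z) = 0.9080
H(X,Y,Z) = 2.7516 → H(X,Y|Z) = 1.7718

I(X;Y|Z) = 0.9080 + 0.9080 - 1.7718 = 0.0443 bits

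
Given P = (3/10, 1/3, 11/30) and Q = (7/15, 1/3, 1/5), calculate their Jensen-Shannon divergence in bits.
0.0311 bits

Jensen-Shannon divergence is:
JSD(P||Q) = 0.5 × D_KL(P||M) + 0.5 × D_KL(Q||M)
where M = 0.5 × (P + Q) is the mixture distribution.

M = 0.5 × (3/10, 1/3, 11/30) + 0.5 × (7/15, 1/3, 1/5) = (0.383333, 1/3, 0.283333)

D_KL(P||M) = 0.0303 bits
D_KL(Q||M) = 0.0319 bits

JSD(P||Q) = 0.5 × 0.0303 + 0.5 × 0.0319 = 0.0311 bits

Unlike KL divergence, JSD is symmetric and bounded: 0 ≤ JSD ≤ log(2).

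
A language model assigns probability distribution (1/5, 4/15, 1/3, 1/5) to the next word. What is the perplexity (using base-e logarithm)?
3.9057

Perplexity is e^H (or exp(H) for natural log).

First, H = -Σ p log p = 1.3624 nats
Perplexity = e^1.3624 = 3.9057

Interpretation: The model's uncertainty is equivalent to choosing uniformly among 3.9 options.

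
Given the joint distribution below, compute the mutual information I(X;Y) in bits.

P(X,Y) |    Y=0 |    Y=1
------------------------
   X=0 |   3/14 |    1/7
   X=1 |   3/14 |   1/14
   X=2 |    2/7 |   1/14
0.0267 bits

Mutual information: I(X;Y) = H(X) + H(Y) - H(X,Y)

Marginals:
P(X) = (5/14, 2/7, 5/14), H(X) = 1.5774 bits
P(Y) = (5/7, 2/7), H(Y) = 0.8631 bits

Joint entropy: H(X,Y) = 2.4138 bits

I(X;Y) = 1.5774 + 0.8631 - 2.4138 = 0.0267 bits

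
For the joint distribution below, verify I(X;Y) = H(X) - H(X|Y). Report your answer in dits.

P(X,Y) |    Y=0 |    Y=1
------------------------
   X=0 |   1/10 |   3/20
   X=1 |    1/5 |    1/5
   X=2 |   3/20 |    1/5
I(X;Y) = 0.0016 dits

Mutual information has multiple equivalent forms:
- I(X;Y) = H(X) - H(X|Y)
- I(X;Y) = H(Y) - H(Y|X)
- I(X;Y) = H(X) + H(Y) - H(X,Y)

Computing all quantities:
H(X) = 0.4693, H(Y) = 0.2989, H(X,Y) = 0.7666
H(X|Y) = 0.4677, H(Y|X) = 0.2973

Verification:
H(X) - H(X|Y) = 0.4693 - 0.4677 = 0.0016
H(Y) - H(Y|X) = 0.2989 - 0.2973 = 0.0016
H(X) + H(Y) - H(X,Y) = 0.4693 + 0.2989 - 0.7666 = 0.0016

All forms give I(X;Y) = 0.0016 dits. ✓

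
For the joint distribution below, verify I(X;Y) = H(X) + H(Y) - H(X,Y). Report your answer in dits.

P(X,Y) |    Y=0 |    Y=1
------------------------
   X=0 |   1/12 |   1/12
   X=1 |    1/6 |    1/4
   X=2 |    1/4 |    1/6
I(X;Y) = 0.0073 dits

Mutual information has multiple equivalent forms:
- I(X;Y) = H(X) - H(X|Y)
- I(X;Y) = H(Y) - H(Y|X)
- I(X;Y) = H(X) + H(Y) - H(X,Y)

Computing all quantities:
H(X) = 0.4465, H(Y) = 0.3010, H(X,Y) = 0.7403
H(X|Y) = 0.4392, H(Y|X) = 0.2937

Verification:
H(X) - H(X|Y) = 0.4465 - 0.4392 = 0.0073
H(Y) - H(Y|X) = 0.3010 - 0.2937 = 0.0073
H(X) + H(Y) - H(X,Y) = 0.4465 + 0.3010 - 0.7403 = 0.0073

All forms give I(X;Y) = 0.0073 dits. ✓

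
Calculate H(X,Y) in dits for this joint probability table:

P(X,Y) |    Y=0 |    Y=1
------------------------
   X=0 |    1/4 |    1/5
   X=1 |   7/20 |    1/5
0.5897 dits

Joint entropy is H(X,Y) = -Σ_{x,y} p(x,y) log p(x,y).

Summing over all non-zero entries:
H(X,Y) = -[1/4·log_10(1/4) + 1/5·log_10(1/5) + 7/20·log_10(7/20) + 1/5·log_10(1/5)]
H(X,Y) = 0.5897 dits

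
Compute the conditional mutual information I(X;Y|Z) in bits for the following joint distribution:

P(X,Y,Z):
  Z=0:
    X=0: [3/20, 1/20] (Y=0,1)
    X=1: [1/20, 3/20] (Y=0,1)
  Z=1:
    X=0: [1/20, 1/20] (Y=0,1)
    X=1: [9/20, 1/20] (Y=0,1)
0.1310 bits

Conditional mutual information: I(X;Y|Z) = H(X|Z) + H(Y|Z) - H(X,Y|Z)

H(Z) = 0.9710
H(X,Z) = 1.7610 → H(X|Z) = 0.7900
H(Y,Z) = 1.7610 → H(Y|Z) = 0.7900
H(X,Y,Z) = 2.4200 → H(X,Y|Z) = 1.4490

I(X;Y|Z) = 0.7900 + 0.7900 - 1.4490 = 0.1310 bits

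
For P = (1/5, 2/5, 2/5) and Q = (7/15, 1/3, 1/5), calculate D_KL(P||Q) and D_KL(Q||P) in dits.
D_KL(P||Q) = 0.0785, D_KL(Q||P) = 0.0851

KL divergence is not symmetric: D_KL(P||Q) ≠ D_KL(Q||P) in general.

D_KL(P||Q) = 0.0785 dits
D_KL(Q||P) = 0.0851 dits

No, they are not equal!

This asymmetry is why KL divergence is not a true distance metric.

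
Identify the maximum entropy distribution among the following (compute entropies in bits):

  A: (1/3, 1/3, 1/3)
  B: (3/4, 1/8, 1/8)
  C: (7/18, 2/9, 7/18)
A

For a discrete distribution over n outcomes, entropy is maximized by the uniform distribution.

Computing entropies:
H(A) = 1.5850 bits
H(B) = 1.0613 bits
H(C) = 1.5420 bits

The uniform distribution (where all probabilities equal 1/3) achieves the maximum entropy of log_2(3) = 1.5850 bits.

Distribution A has the highest entropy.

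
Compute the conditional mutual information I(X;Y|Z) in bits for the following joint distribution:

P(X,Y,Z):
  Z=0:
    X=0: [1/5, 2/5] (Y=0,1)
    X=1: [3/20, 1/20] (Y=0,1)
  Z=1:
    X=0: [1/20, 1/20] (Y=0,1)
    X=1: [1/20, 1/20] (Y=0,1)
0.0777 bits

Conditional mutual information: I(X;Y|Z) = H(X|Z) + H(Y|Z) - H(X,Y|Z)

H(Z) = 0.7219
H(X,Z) = 1.5710 → H(X|Z) = 0.8490
H(Y,Z) = 1.7129 → H(Y|Z) = 0.9910
H(X,Y,Z) = 2.4842 → H(X,Y|Z) = 1.7623

I(X;Y|Z) = 0.8490 + 0.9910 - 1.7623 = 0.0777 bits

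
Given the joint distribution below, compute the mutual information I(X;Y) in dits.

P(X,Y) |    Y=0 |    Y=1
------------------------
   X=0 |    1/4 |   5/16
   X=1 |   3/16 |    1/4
0.0001 dits

Mutual information: I(X;Y) = H(X) + H(Y) - H(X,Y)

Marginals:
P(X) = (9/16, 7/16), H(X) = 0.2976 dits
P(Y) = (7/16, 9/16), H(Y) = 0.2976 dits

Joint entropy: H(X,Y) = 0.5952 dits

I(X;Y) = 0.2976 + 0.2976 - 0.5952 = 0.0001 dits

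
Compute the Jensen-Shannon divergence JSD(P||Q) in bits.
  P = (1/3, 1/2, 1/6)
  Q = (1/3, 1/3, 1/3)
0.0325 bits

Jensen-Shannon divergence is:
JSD(P||Q) = 0.5 × D_KL(P||M) + 0.5 × D_KL(Q||M)
where M = 0.5 × (P + Q) is the mixture distribution.

M = 0.5 × (1/3, 1/2, 1/6) + 0.5 × (1/3, 1/3, 1/3) = (1/3, 5/12, 1/4)

D_KL(P||M) = 0.0340 bits
D_KL(Q||M) = 0.0310 bits

JSD(P||Q) = 0.5 × 0.0340 + 0.5 × 0.0310 = 0.0325 bits

Unlike KL divergence, JSD is symmetric and bounded: 0 ≤ JSD ≤ log(2).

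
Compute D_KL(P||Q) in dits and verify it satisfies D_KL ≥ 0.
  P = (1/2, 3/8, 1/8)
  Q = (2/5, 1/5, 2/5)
0.0877 dits

KL divergence satisfies the Gibbs inequality: D_KL(P||Q) ≥ 0 for all distributions P, Q.

D_KL(P||Q) = Σ p(x) log(p(x)/q(x))
Term by term:
  x=0: 1/2 × log_10[(1/2)/(2/5)] = 0.0485
  x=1: 3/8 × log_10[(3/8)/(1/5)] = 0.1024
  x=2: 1/8 × log_10[(1/8)/(2/5)] = -0.0631
D_KL(P||Q) = 0.0877 dits

D_KL(P||Q) = 0.0877 ≥ 0 ✓

This non-negativity is a fundamental property: relative entropy cannot be negative because it measures how different Q is from P.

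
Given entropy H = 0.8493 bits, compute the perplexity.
1.8016

Perplexity is 2^H (or exp(H) for natural log).

H = 0.8493 bits
Perplexity = 2^0.8493 = 1.8016

Interpretation: The model's uncertainty is equivalent to choosing uniformly among 1.8 options.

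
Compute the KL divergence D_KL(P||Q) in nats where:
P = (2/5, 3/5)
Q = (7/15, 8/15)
0.0090 nats

KL divergence: D_KL(P||Q) = Σ p(x) log(p(x)/q(x))

Computing term by term:
  x=0: 2/5 × log_e[(2/5)/(7/15)] = 2/5 × -0.1542 = -0.0617
  x=1: 3/5 × log_e[(3/5)/(8/15)] = 3/5 × 0.1178 = 0.0707

D_KL(P||Q) = 0.0090 nats

Note: KL divergence is always non-negative and equals 0 iff P = Q.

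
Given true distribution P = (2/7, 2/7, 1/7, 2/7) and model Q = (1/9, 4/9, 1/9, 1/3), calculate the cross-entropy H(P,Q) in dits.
0.6459 dits

Cross-entropy: H(P,Q) = -Σ p(x) log q(x)

Alternatively: H(P,Q) = H(P) + D_KL(P||Q)
H(P) = 0.5871 dits
D_KL(P||Q) = 0.0588 dits

H(P,Q) = 0.5871 + 0.0588 = 0.6459 dits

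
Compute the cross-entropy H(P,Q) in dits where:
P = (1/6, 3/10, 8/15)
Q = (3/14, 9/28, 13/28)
0.4371 dits

Cross-entropy: H(P,Q) = -Σ p(x) log q(x)

Alternatively: H(P,Q) = H(P) + D_KL(P||Q)
H(P) = 0.4322 dits
D_KL(P||Q) = 0.0049 dits

H(P,Q) = 0.4322 + 0.0049 = 0.4371 dits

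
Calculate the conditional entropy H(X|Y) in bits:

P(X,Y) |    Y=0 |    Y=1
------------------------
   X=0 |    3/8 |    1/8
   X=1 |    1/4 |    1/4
0.9512 bits

Using the chain rule: H(X|Y) = H(X,Y) - H(Y)

First, compute H(X,Y) = 1.9056 bits

Marginal P(Y) = (5/8, 3/8)
H(Y) = 0.9544 bits

H(X|Y) = H(X,Y) - H(Y) = 1.9056 - 0.9544 = 0.9512 bits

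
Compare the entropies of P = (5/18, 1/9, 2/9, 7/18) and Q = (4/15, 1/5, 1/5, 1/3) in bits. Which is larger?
Q

Computing entropies in bits:
H(P) = 1.8776
H(Q) = 1.9656

Distribution Q has higher entropy.

Intuition: The distribution closer to uniform (more spread out) has higher entropy.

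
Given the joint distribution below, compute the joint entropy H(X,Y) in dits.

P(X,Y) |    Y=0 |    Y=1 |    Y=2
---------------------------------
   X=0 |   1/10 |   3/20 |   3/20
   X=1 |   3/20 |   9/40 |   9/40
0.7623 dits

Joint entropy is H(X,Y) = -Σ_{x,y} p(x,y) log p(x,y).

Summing over all non-zero entries:
H(X,Y) = -[1/10·log_10(1/10) + 3/20·log_10(3/20) + 3/20·log_10(3/20) + 3/20·log_10(3/20) + 9/40·log_10(9/40) + 9/40·log_10(9/40)]
H(X,Y) = 0.7623 dits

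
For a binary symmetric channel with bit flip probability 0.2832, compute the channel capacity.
0.1402 bits

For a binary symmetric channel (BSC) with error probability p:
Capacity C = 1 - H(p) bits per symbol

where H(p) = -p log₂(p) - (1-p) log₂(1-p) is the binary entropy function.

H(0.2832) = 0.8598 bits
C = 1 - 0.8598 = 0.1402 bits per symbol

This means we can reliably transmit up to 0.1402 bits of information per channel use.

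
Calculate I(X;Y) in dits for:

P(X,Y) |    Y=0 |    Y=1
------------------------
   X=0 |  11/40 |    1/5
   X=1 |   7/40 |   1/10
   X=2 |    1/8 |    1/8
0.0022 dits

Mutual information: I(X;Y) = H(X) + H(Y) - H(X,Y)

Marginals:
P(X) = (19/40, 11/40, 1/4), H(X) = 0.4583 dits
P(Y) = (23/40, 17/40), H(Y) = 0.2961 dits

Joint entropy: H(X,Y) = 0.7522 dits

I(X;Y) = 0.4583 + 0.2961 - 0.7522 = 0.0022 dits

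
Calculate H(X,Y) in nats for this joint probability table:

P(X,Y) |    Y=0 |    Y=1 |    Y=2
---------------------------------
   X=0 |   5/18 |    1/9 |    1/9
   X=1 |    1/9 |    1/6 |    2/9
1.7211 nats

Joint entropy is H(X,Y) = -Σ_{x,y} p(x,y) log p(x,y).

Summing over all non-zero entries:
H(X,Y) = -[5/18·log_e(5/18) + 1/9·log_e(1/9) + 1/9·log_e(1/9) + 1/9·log_e(1/9) + 1/6·log_e(1/6) + 2/9·log_e(2/9)]
H(X,Y) = 1.7211 nats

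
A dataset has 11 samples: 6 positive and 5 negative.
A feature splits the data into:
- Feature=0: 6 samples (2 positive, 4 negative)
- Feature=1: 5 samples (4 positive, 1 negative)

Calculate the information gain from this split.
0.1650 bits

Information Gain = H(Y) - H(Y|Feature)

Before split:
P(positive) = 6/11 = 0.5455
H(Y) = 0.9940 bits

After split:
Feature=0: H = 0.9183 bits (weight = 6/11)
Feature=1: H = 0.7219 bits (weight = 5/11)
H(Y|Feature) = (6/11)×0.9183 + (5/11)×0.7219 = 0.8290 bits

Information Gain = 0.9940 - 0.8290 = 0.1650 bits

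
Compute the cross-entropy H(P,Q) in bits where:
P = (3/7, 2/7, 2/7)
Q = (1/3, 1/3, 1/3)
1.5850 bits

Cross-entropy: H(P,Q) = -Σ p(x) log q(x)

Alternatively: H(P,Q) = H(P) + D_KL(P||Q)
H(P) = 1.5567 bits
D_KL(P||Q) = 0.0283 bits

H(P,Q) = 1.5567 + 0.0283 = 1.5850 bits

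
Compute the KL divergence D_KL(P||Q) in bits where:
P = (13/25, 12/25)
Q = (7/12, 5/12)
0.0118 bits

KL divergence: D_KL(P||Q) = Σ p(x) log(p(x)/q(x))

Computing term by term:
  x=0: 13/25 × log_2[(13/25)/(7/12)] = 13/25 × -0.1658 = -0.0862
  x=1: 12/25 × log_2[(12/25)/(5/12)] = 12/25 × 0.2041 = 0.0980

D_KL(P||Q) = 0.0118 bits

Note: KL divergence is always non-negative and equals 0 iff P = Q.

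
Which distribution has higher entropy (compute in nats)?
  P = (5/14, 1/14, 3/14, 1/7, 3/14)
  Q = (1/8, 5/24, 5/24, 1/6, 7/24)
Q

Computing entropies in nats:
H(P) = 1.4944
H(Q) = 1.5715

Distribution Q has higher entropy.

Intuition: The distribution closer to uniform (more spread out) has higher entropy.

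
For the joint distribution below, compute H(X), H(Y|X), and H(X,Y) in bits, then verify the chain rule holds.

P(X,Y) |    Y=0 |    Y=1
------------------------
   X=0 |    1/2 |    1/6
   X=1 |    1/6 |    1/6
H(X,Y) = 1.7925, H(X) = 0.9183, H(Y|X) = 0.8742 (all in bits)

Chain rule: H(X,Y) = H(X) + H(Y|X)

Left side — joint entropy directly:
H(X,Y) = -Σ p(x,y) log p(x,y) = 1.7925 bits

Right side — compute H(Y|X) from the conditional distributions:
P(X) = (2/3, 1/3), so H(X) = 0.9183 bits
H(Y|X) = Σ_x P(X=x) · H(Y|X=x):
  P(Y|X=0) = (3/4, 1/4), H(Y|X=0) = 0.8113, weight P(X=0) = 2/3
  P(Y|X=1) = (1/2, 1/2), H(Y|X=1) = 1.0000, weight P(X=1) = 1/3
H(Y|X) = 0.8742 bits

H(X) + H(Y|X) = 0.9183 + 0.8742 = 1.7925 bits

Both sides equal 1.7925 bits. ✓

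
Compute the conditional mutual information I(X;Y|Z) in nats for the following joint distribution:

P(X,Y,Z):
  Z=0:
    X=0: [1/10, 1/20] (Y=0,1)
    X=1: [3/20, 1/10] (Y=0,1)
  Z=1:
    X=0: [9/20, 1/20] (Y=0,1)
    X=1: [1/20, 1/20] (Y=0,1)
0.0394 nats

Conditional mutual information: I(X;Y|Z) = H(X|Z) + H(Y|Z) - H(X,Y|Z)

H(Z) = 0.6730
H(X,Z) = 1.2080 → H(X|Z) = 0.5350
H(Y,Z) = 1.2080 → H(Y|Z) = 0.5350
H(X,Y,Z) = 1.7036 → H(X,Y|Z) = 1.0305

I(X;Y|Z) = 0.5350 + 0.5350 - 1.0305 = 0.0394 nats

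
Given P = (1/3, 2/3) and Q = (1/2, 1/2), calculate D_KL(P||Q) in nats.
0.0566 nats

KL divergence: D_KL(P||Q) = Σ p(x) log(p(x)/q(x))

Computing term by term:
  x=0: 1/3 × log_e[(1/3)/(1/2)] = 1/3 × -0.4055 = -0.1352
  x=1: 2/3 × log_e[(2/3)/(1/2)] = 2/3 × 0.2877 = 0.1918

D_KL(P||Q) = 0.0566 nats

Note: KL divergence is always non-negative and equals 0 iff P = Q.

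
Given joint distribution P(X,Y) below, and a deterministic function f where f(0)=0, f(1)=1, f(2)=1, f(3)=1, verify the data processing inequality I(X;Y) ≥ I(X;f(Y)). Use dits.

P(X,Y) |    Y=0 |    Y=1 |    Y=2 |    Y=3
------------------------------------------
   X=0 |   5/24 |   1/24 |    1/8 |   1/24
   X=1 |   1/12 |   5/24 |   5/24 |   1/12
I(X;Y) = 0.0399, I(X;f(Y)) = 0.0328, inequality holds: 0.0399 ≥ 0.0328

Data Processing Inequality: For any Markov chain X → Y → Z, we have I(X;Y) ≥ I(X;Z).

Here Z = f(Y) is a deterministic function of Y, forming X → Y → Z.

Original I(X;Y) = 0.0399 dits

After applying f:
P(X,Z) where Z=f(Y):
- P(X,Z=0) = P(X,Y=0)
- P(X,Z=1) = P(X,Y=1) + P(X,Y=2) + P(X,Y=3)

I(X;Z) = I(X;f(Y)) = 0.0328 dits

Verification: 0.0399 ≥ 0.0328 ✓

Information cannot be created by processing; the function f can only lose information about X.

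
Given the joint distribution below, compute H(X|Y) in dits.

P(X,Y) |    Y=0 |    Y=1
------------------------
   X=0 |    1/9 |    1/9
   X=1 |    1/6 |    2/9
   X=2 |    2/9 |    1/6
0.4607 dits

Using the chain rule: H(X|Y) = H(X,Y) - H(Y)

First, compute H(X,Y) = 0.7618 dits

Marginal P(Y) = (1/2, 1/2)
H(Y) = 0.3010 dits

H(X|Y) = H(X,Y) - H(Y) = 0.7618 - 0.3010 = 0.4607 dits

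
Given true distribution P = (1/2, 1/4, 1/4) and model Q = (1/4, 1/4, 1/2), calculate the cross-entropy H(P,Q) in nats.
1.2130 nats

Cross-entropy: H(P,Q) = -Σ p(x) log q(x)

Alternatively: H(P,Q) = H(P) + D_KL(P||Q)
H(P) = 1.0397 nats
D_KL(P||Q) = 0.1733 nats

H(P,Q) = 1.0397 + 0.1733 = 1.2130 nats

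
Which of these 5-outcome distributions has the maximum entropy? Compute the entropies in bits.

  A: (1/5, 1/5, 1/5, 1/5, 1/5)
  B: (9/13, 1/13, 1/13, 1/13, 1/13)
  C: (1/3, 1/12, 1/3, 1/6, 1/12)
A

For a discrete distribution over n outcomes, entropy is maximized by the uniform distribution.

Computing entropies:
H(A) = 2.3219 bits
H(B) = 1.5059 bits
H(C) = 2.0850 bits

The uniform distribution (where all probabilities equal 1/5) achieves the maximum entropy of log_2(5) = 2.3219 bits.

Distribution A has the highest entropy.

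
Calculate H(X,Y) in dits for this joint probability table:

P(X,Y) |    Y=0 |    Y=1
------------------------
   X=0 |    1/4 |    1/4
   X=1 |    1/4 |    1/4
0.6021 dits

Joint entropy is H(X,Y) = -Σ_{x,y} p(x,y) log p(x,y).

Summing over all non-zero entries:
H(X,Y) = -[1/4·log_10(1/4) + 1/4·log_10(1/4) + 1/4·log_10(1/4) + 1/4·log_10(1/4)]
H(X,Y) = 0.6021 dits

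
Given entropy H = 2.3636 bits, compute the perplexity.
5.1465

Perplexity is 2^H (or exp(H) for natural log).

H = 2.3636 bits
Perplexity = 2^2.3636 = 5.1465

Interpretation: The model's uncertainty is equivalent to choosing uniformly among 5.1 options.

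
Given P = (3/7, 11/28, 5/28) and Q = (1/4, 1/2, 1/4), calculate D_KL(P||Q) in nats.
0.0762 nats

KL divergence: D_KL(P||Q) = Σ p(x) log(p(x)/q(x))

Computing term by term:
  x=0: 3/7 × log_e[(3/7)/(1/4)] = 3/7 × 0.5390 = 0.2310
  x=1: 11/28 × log_e[(11/28)/(1/2)] = 11/28 × -0.2412 = -0.0947
  x=2: 5/28 × log_e[(5/28)/(1/4)] = 5/28 × -0.3365 = -0.0601

D_KL(P||Q) = 0.0762 nats

Note: KL divergence is always non-negative and equals 0 iff P = Q.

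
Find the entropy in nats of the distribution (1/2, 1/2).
0.6931 nats

Shannon entropy is H(X) = -Σ p(x) log p(x).

For P = (1/2, 1/2):
H = -1/2 × log_e(1/2) -1/2 × log_e(1/2)
H = 0.6931 nats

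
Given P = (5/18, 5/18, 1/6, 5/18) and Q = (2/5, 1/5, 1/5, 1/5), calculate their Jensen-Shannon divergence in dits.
0.0055 dits

Jensen-Shannon divergence is:
JSD(P||Q) = 0.5 × D_KL(P||M) + 0.5 × D_KL(Q||M)
where M = 0.5 × (P + Q) is the mixture distribution.

M = 0.5 × (5/18, 5/18, 1/6, 5/18) + 0.5 × (2/5, 1/5, 1/5, 1/5) = (0.338889, 0.238889, 0.183333, 0.238889)

D_KL(P||M) = 0.0055 dits
D_KL(Q||M) = 0.0055 dits

JSD(P||Q) = 0.5 × 0.0055 + 0.5 × 0.0055 = 0.0055 dits

Unlike KL divergence, JSD is symmetric and bounded: 0 ≤ JSD ≤ log(2).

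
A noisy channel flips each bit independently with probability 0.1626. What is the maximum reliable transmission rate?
0.3595 bits

For a binary symmetric channel (BSC) with error probability p:
Capacity C = 1 - H(p) bits per symbol

where H(p) = -p log₂(p) - (1-p) log₂(1-p) is the binary entropy function.

H(0.1626) = 0.6405 bits
C = 1 - 0.6405 = 0.3595 bits per symbol

This means we can reliably transmit up to 0.3595 bits of information per channel use.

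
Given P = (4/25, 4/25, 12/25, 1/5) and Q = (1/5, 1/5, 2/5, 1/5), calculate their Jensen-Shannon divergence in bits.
0.0058 bits

Jensen-Shannon divergence is:
JSD(P||Q) = 0.5 × D_KL(P||M) + 0.5 × D_KL(Q||M)
where M = 0.5 × (P + Q) is the mixture distribution.

M = 0.5 × (4/25, 4/25, 12/25, 1/5) + 0.5 × (1/5, 1/5, 2/5, 1/5) = (0.18, 0.18, 11/25, 1/5)

D_KL(P||M) = 0.0059 bits
D_KL(Q||M) = 0.0058 bits

JSD(P||Q) = 0.5 × 0.0059 + 0.5 × 0.0058 = 0.0058 bits

Unlike KL divergence, JSD is symmetric and bounded: 0 ≤ JSD ≤ log(2).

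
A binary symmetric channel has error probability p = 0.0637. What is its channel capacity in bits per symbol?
0.6580 bits

For a binary symmetric channel (BSC) with error probability p:
Capacity C = 1 - H(p) bits per symbol

where H(p) = -p log₂(p) - (1-p) log₂(1-p) is the binary entropy function.

H(0.0637) = 0.3420 bits
C = 1 - 0.3420 = 0.6580 bits per symbol

This means we can reliably transmit up to 0.6580 bits of information per channel use.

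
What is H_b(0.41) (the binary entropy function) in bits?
0.9765 bits

The binary entropy function is:
H(p) = -p log(p) - (1-p) log(1-p)

H(0.41) = -0.41 × log_2(0.41) - 0.59 × log_2(0.59)
H(0.41) = 0.9765 bits

Note: Binary entropy is maximized at p=0.5 (H=1 bit) and minimized at p=0 or p=1 (H=0).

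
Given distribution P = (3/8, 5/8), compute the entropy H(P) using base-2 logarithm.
0.9544 bits

Shannon entropy is H(X) = -Σ p(x) log p(x).

For P = (3/8, 5/8):
H = -3/8 × log_2(3/8) -5/8 × log_2(5/8)
H = 0.9544 bits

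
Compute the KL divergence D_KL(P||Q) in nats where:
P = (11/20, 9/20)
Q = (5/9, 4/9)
0.0001 nats

KL divergence: D_KL(P||Q) = Σ p(x) log(p(x)/q(x))

Computing term by term:
  x=0: 11/20 × log_e[(11/20)/(5/9)] = 11/20 × -0.0101 = -0.0055
  x=1: 9/20 × log_e[(9/20)/(4/9)] = 9/20 × 0.0124 = 0.0056

D_KL(P||Q) = 0.0001 nats

Note: KL divergence is always non-negative and equals 0 iff P = Q.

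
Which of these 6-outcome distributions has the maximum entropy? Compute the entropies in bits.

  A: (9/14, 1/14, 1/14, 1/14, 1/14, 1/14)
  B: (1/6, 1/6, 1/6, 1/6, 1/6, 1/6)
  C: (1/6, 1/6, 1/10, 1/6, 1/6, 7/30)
B

For a discrete distribution over n outcomes, entropy is maximized by the uniform distribution.

Computing entropies:
H(A) = 1.7695 bits
H(B) = 2.5850 bits
H(C) = 2.5454 bits

The uniform distribution (where all probabilities equal 1/6) achieves the maximum entropy of log_2(6) = 2.5850 bits.

Distribution B has the highest entropy.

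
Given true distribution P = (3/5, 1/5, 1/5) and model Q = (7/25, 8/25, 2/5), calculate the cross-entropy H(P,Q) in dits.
0.5103 dits

Cross-entropy: H(P,Q) = -Σ p(x) log q(x)

Alternatively: H(P,Q) = H(P) + D_KL(P||Q)
H(P) = 0.4127 dits
D_KL(P||Q) = 0.0976 dits

H(P,Q) = 0.4127 + 0.0976 = 0.5103 dits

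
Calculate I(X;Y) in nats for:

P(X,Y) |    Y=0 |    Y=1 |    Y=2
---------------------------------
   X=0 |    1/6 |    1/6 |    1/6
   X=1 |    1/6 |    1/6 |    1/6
0.0000 nats

Mutual information: I(X;Y) = H(X) + H(Y) - H(X,Y)

Marginals:
P(X) = (1/2, 1/2), H(X) = 0.6931 nats
P(Y) = (1/3, 1/3, 1/3), H(Y) = 1.0986 nats

Joint entropy: H(X,Y) = 1.7918 nats

I(X;Y) = 0.6931 + 1.0986 - 1.7918 = 0.0000 nats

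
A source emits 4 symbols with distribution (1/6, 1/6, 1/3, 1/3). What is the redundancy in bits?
0.0817 bits

Redundancy measures how far a source is from maximum entropy:
R = H_max - H(X)

Maximum entropy for 4 symbols: H_max = log_2(4) = 2.0000 bits
Actual entropy: H(X) = 1.9183 bits
Redundancy: R = 2.0000 - 1.9183 = 0.0817 bits

This redundancy represents potential for compression: the source could be compressed by 0.0817 bits per symbol.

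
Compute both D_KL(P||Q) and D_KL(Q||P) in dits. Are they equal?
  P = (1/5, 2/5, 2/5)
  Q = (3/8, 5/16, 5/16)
D_KL(P||Q) = 0.0312, D_KL(Q||P) = 0.0354

KL divergence is not symmetric: D_KL(P||Q) ≠ D_KL(Q||P) in general.

D_KL(P||Q) = 0.0312 dits
D_KL(Q||P) = 0.0354 dits

No, they are not equal!

This asymmetry is why KL divergence is not a true distance metric.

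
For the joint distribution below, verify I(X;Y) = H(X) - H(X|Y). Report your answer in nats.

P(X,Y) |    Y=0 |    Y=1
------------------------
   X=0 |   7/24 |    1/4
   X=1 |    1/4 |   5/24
I(X;Y) = 0.0000 nats

Mutual information has multiple equivalent forms:
- I(X;Y) = H(X) - H(X|Y)
- I(X;Y) = H(Y) - H(Y|X)
- I(X;Y) = H(X) + H(Y) - H(X,Y)

Computing all quantities:
H(X) = 0.6897, H(Y) = 0.6897, H(X,Y) = 1.3793
H(X|Y) = 0.6896, H(Y|X) = 0.6896

Verification:
H(X) - H(X|Y) = 0.6897 - 0.6896 = 0.0000
H(Y) - H(Y|X) = 0.6897 - 0.6896 = 0.0000
H(X) + H(Y) - H(X,Y) = 0.6897 + 0.6897 - 1.3793 = 0.0000

All forms give I(X;Y) = 0.0000 nats. ✓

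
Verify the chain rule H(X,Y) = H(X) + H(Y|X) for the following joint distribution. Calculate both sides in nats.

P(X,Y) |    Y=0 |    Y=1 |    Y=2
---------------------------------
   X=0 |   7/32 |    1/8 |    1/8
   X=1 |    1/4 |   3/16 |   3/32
H(X,Y) = 1.7347, H(X) = 0.6912, H(Y|X) = 1.0435 (all in nats)

Chain rule: H(X,Y) = H(X) + H(Y|X)

Left side — joint entropy directly:
H(X,Y) = -Σ p(x,y) log p(x,y) = 1.7347 nats

Right side — compute H(Y|X) from the conditional distributions:
P(X) = (15/32, 17/32), so H(X) = 0.6912 nats
H(Y|X) = Σ_x P(X=x) · H(Y|X=x):
  P(Y|X=0) = (7/15, 4/15, 4/15), H(Y|X=0) = 1.0606, weight P(X=0) = 15/32
  P(Y|X=1) = (8/17, 6/17, 3/17), H(Y|X=1) = 1.0284, weight P(X=1) = 17/32
H(Y|X) = 1.0435 nats

H(X) + H(Y|X) = 0.6912 + 1.0435 = 1.7347 nats

Both sides equal 1.7347 nats. ✓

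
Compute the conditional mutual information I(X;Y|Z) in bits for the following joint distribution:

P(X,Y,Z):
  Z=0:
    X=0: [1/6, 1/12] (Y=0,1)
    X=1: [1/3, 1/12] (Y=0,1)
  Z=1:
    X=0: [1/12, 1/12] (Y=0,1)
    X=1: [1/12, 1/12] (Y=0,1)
0.0105 bits

Conditional mutual information: I(X;Y|Z) = H(X|Z) + H(Y|Z) - H(X,Y|Z)

H(Z) = 0.9183
H(X,Z) = 1.8879 → H(X|Z) = 0.9696
H(Y,Z) = 1.7925 → H(Y|Z) = 0.8742
H(X,Y,Z) = 2.7516 → H(X,Y|Z) = 1.8333

I(X;Y|Z) = 0.9696 + 0.8742 - 1.8333 = 0.0105 bits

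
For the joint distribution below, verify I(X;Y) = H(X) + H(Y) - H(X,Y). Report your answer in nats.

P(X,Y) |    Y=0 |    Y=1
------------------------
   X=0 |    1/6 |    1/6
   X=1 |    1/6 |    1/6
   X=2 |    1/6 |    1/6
I(X;Y) = 0.0000 nats

Mutual information has multiple equivalent forms:
- I(X;Y) = H(X) - H(X|Y)
- I(X;Y) = H(Y) - H(Y|X)
- I(X;Y) = H(X) + H(Y) - H(X,Y)

Computing all quantities:
H(X) = 1.0986, H(Y) = 0.6931, H(X,Y) = 1.7918
H(X|Y) = 1.0986, H(Y|X) = 0.6931

Verification:
H(X) - H(X|Y) = 1.0986 - 1.0986 = 0.0000
H(Y) - H(Y|X) = 0.6931 - 0.6931 = 0.0000
H(X) + H(Y) - H(X,Y) = 1.0986 + 0.6931 - 1.7918 = 0.0000

All forms give I(X;Y) = 0.0000 nats. ✓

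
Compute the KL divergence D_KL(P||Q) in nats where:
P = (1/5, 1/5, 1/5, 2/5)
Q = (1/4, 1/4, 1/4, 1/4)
0.0541 nats

KL divergence: D_KL(P||Q) = Σ p(x) log(p(x)/q(x))

Computing term by term:
  x=0: 1/5 × log_e[(1/5)/(1/4)] = 1/5 × -0.2231 = -0.0446
  x=1: 1/5 × log_e[(1/5)/(1/4)] = 1/5 × -0.2231 = -0.0446
  x=2: 1/5 × log_e[(1/5)/(1/4)] = 1/5 × -0.2231 = -0.0446
  x=3: 2/5 × log_e[(2/5)/(1/4)] = 2/5 × 0.4700 = 0.1880

D_KL(P||Q) = 0.0541 nats

Note: KL divergence is always non-negative and equals 0 iff P = Q.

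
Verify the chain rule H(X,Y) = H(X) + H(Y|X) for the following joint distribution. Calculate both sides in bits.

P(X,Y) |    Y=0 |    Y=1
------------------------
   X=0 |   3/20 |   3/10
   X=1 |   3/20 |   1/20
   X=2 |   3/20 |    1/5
H(X,Y) = 2.4332, H(X) = 1.5129, H(Y|X) = 0.9203 (all in bits)

Chain rule: H(X,Y) = H(X) + H(Y|X)

Left side — joint entropy directly:
H(X,Y) = -Σ p(x,y) log p(x,y) = 2.4332 bits

Right side — compute H(Y|X) from the conditional distributions:
P(X) = (9/20, 1/5, 7/20), so H(X) = 1.5129 bits
H(Y|X) = Σ_x P(X=x) · H(Y|X=x):
  P(Y|X=0) = (1/3, 2/3), H(Y|X=0) = 0.9183, weight P(X=0) = 9/20
  P(Y|X=1) = (3/4, 1/4), H(Y|X=1) = 0.8113, weight P(X=1) = 1/5
  P(Y|X=2) = (3/7, 4/7), H(Y|X=2) = 0.9852, weight P(X=2) = 7/20
H(Y|X) = 0.9203 bits

H(X) + H(Y|X) = 1.5129 + 0.9203 = 2.4332 bits

Both sides equal 2.4332 bits. ✓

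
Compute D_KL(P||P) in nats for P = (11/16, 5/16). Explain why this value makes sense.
0.0000 nats

KL divergence satisfies the Gibbs inequality: D_KL(P||Q) ≥ 0 for all distributions P, Q.

D_KL(P||Q) = Σ p(x) log(p(x)/q(x))
Each term is p(x) × log_e(p(x)/p(x)) = p(x) × log_e(1) = 0, so the sum is 0.
D_KL(P||Q) = 0.0000 nats

When P = Q, the KL divergence is exactly 0, as there is no 'divergence' between identical distributions.

This non-negativity is a fundamental property: relative entropy cannot be negative because it measures how different Q is from P.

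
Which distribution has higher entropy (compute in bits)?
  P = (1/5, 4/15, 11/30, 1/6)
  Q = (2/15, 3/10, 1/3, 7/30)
P

Computing entropies in bits:
H(P) = 1.9345
H(Q) = 1.9269

Distribution P has higher entropy.

Intuition: The distribution closer to uniform (more spread out) has higher entropy.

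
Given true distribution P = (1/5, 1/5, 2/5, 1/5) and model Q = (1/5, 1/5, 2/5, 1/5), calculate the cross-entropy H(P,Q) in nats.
1.3322 nats

Cross-entropy: H(P,Q) = -Σ p(x) log q(x)

Alternatively: H(P,Q) = H(P) + D_KL(P||Q)
H(P) = 1.3322 nats
D_KL(P||Q) = 0.0000 nats

H(P,Q) = 1.3322 + 0.0000 = 1.3322 nats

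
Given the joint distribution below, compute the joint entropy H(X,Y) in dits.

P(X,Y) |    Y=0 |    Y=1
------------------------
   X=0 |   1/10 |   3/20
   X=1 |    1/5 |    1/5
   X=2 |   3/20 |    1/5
0.7666 dits

Joint entropy is H(X,Y) = -Σ_{x,y} p(x,y) log p(x,y).

Summing over all non-zero entries:
H(X,Y) = -[1/10·log_10(1/10) + 3/20·log_10(3/20) + 1/5·log_10(1/5) + 1/5·log_10(1/5) + 3/20·log_10(3/20) + 1/5·log_10(1/5)]
H(X,Y) = 0.7666 dits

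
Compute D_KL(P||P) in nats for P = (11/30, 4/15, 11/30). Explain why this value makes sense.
0.0000 nats

KL divergence satisfies the Gibbs inequality: D_KL(P||Q) ≥ 0 for all distributions P, Q.

D_KL(P||Q) = Σ p(x) log(p(x)/q(x))
Each term is p(x) × log_e(p(x)/p(x)) = p(x) × log_e(1) = 0, so the sum is 0.
D_KL(P||Q) = 0.0000 nats

When P = Q, the KL divergence is exactly 0, as there is no 'divergence' between identical distributions.

This non-negativity is a fundamental property: relative entropy cannot be negative because it measures how different Q is from P.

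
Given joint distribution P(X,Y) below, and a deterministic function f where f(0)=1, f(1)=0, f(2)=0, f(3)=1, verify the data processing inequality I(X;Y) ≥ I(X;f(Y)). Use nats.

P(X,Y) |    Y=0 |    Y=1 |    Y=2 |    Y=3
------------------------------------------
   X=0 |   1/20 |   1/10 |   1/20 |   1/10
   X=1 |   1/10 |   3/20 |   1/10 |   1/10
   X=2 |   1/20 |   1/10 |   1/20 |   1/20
I(X;Y) = 0.0098, I(X;f(Y)) = 0.0028, inequality holds: 0.0098 ≥ 0.0028

Data Processing Inequality: For any Markov chain X → Y → Z, we have I(X;Y) ≥ I(X;Z).

Here Z = f(Y) is a deterministic function of Y, forming X → Y → Z.

Original I(X;Y) = 0.0098 nats

After applying f:
P(X,Z) where Z=f(Y):
- P(X,Z=0) = P(X,Y=1) + P(X,Y=2)
- P(X,Z=1) = P(X,Y=0) + P(X,Y=3)

I(X;Z) = I(X;f(Y)) = 0.0028 nats

Verification: 0.0098 ≥ 0.0028 ✓

Information cannot be created by processing; the function f can only lose information about X.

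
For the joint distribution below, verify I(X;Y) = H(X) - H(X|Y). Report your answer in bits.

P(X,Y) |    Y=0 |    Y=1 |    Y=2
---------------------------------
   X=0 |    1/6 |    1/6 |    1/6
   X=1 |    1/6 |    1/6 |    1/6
I(X;Y) = 0.0000 bits

Mutual information has multiple equivalent forms:
- I(X;Y) = H(X) - H(X|Y)
- I(X;Y) = H(Y) - H(Y|X)
- I(X;Y) = H(X) + H(Y) - H(X,Y)

Computing all quantities:
H(X) = 1.0000, H(Y) = 1.5850, H(X,Y) = 2.5850
H(X|Y) = 1.0000, H(Y|X) = 1.5850

Verification:
H(X) - H(X|Y) = 1.0000 - 1.0000 = 0.0000
H(Y) - H(Y|X) = 1.5850 - 1.5850 = 0.0000
H(X) + H(Y) - H(X,Y) = 1.0000 + 1.5850 - 2.5850 = 0.0000

All forms give I(X;Y) = 0.0000 bits. ✓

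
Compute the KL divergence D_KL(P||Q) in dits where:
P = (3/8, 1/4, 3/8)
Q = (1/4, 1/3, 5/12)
0.0176 dits

KL divergence: D_KL(P||Q) = Σ p(x) log(p(x)/q(x))

Computing term by term:
  x=0: 3/8 × log_10[(3/8)/(1/4)] = 3/8 × 0.1761 = 0.0660
  x=1: 1/4 × log_10[(1/4)/(1/3)] = 1/4 × -0.1249 = -0.0312
  x=2: 3/8 × log_10[(3/8)/(5/12)] = 3/8 × -0.0458 = -0.0172

D_KL(P||Q) = 0.0176 dits

Note: KL divergence is always non-negative and equals 0 iff P = Q.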